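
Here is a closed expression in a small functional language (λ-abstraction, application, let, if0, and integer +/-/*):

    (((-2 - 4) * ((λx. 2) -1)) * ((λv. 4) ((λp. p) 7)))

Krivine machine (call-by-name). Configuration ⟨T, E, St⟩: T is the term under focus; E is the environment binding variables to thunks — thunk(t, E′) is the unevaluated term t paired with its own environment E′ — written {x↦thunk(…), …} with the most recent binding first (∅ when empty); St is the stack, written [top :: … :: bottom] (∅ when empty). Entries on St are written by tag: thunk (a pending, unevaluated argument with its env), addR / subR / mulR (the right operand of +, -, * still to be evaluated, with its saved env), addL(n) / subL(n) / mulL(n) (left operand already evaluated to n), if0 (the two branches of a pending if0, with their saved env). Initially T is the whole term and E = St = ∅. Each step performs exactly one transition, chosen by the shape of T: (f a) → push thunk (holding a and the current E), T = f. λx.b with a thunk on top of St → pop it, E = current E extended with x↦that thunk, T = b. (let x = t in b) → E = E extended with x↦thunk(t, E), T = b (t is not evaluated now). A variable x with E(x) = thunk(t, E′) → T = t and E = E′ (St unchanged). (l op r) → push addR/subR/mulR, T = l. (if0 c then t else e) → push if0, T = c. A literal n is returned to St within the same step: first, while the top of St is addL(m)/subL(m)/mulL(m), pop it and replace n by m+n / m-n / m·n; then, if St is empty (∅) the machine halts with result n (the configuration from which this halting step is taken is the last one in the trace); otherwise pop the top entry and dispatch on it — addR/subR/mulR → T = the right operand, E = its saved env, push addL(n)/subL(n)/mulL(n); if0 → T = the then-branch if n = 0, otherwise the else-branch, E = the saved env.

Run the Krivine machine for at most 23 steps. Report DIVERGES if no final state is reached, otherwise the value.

[0] <T=(((-2 - 4) * ((λx. 2) -1)) * ((λv. 4) ((λp. p) 7))), E=∅, St=∅>
[1] <T=((-2 - 4) * ((λx. 2) -1)), E=∅, St=[mulR]>
[2] <T=(-2 - 4), E=∅, St=[mulR :: mulR]>
[3] <T=-2, E=∅, St=[subR :: mulR :: mulR]>
[4] <T=4, E=∅, St=[subL(-2) :: mulR :: mulR]>
[5] <T=((λx. 2) -1), E=∅, St=[mulL(-6) :: mulR]>
[6] <T=(λx. 2), E=∅, St=[thunk :: mulL(-6) :: mulR]>
[7] <T=2, E={x↦thunk(-1, ∅)}, St=[mulL(-6) :: mulR]>
[8] <T=((λv. 4) ((λp. p) 7)), E=∅, St=[mulL(-12)]>
[9] <T=(λv. 4), E=∅, St=[thunk :: mulL(-12)]>
[10] <T=4, E={v↦thunk(((λp. p) 7), ∅)}, St=[mulL(-12)]>
→ final value -48

Answer: -48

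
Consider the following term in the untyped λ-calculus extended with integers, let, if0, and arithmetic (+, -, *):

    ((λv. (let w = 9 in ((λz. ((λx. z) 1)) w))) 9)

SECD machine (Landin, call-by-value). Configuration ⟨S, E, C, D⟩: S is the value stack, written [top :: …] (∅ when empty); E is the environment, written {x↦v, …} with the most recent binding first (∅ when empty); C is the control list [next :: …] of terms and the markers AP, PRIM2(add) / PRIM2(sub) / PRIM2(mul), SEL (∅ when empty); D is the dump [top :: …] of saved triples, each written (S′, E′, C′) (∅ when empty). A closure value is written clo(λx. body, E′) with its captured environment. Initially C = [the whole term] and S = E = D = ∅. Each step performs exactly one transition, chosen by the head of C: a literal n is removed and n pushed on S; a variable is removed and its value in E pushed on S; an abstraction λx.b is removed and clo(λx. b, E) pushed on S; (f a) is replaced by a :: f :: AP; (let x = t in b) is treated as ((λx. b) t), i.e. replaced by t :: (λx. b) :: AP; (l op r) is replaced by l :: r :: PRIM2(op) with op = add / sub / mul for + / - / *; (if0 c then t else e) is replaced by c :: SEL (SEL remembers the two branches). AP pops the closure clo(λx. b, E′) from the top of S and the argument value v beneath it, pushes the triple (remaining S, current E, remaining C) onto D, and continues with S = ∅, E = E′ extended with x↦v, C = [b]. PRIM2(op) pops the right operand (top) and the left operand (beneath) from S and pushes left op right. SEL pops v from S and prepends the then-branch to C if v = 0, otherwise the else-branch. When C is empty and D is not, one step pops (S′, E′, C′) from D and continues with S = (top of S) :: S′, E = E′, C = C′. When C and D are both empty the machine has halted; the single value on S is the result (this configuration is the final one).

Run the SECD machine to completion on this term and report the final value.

step 0: [S=∅ | E=∅ | C=[((λv. (let w = 9 in ((λz. ((λx. z) 1)) w))) 9)] | D=∅]
step 1: [S=∅ | E=∅ | C=[9 :: (λv. (let w = 9 in ((λz. ((λx. z) 1)) w))) :: AP] | D=∅]
step 2: [S=[9] | E=∅ | C=[(λv. (let w = 9 in ((λz. ((λx. z) 1)) w))) :: AP] | D=∅]
step 3: [S=[clo(λv. (let w = 9 in ((λz. ((λx. z) 1)) w)), ∅) :: 9] | E=∅ | C=[AP] | D=∅]
step 4: [S=∅ | E={v↦9} | C=[(let w = 9 in ((λz. ((λx. z) 1)) w))] | D=[(∅, ∅, ∅)]]
step 5: [S=∅ | E={v↦9} | C=[9 :: (λw. ((λz. ((λx. z) 1)) w)) :: AP] | D=[(∅, ∅, ∅)]]
step 6: [S=[9] | E={v↦9} | C=[(λw. ((λz. ((λx. z) 1)) w)) :: AP] | D=[(∅, ∅, ∅)]]
step 7: [S=[clo(λw. ((λz. ((λx. z) 1)) w), {v↦9}) :: 9] | E={v↦9} | C=[AP] | D=[(∅, ∅, ∅)]]
step 8: [S=∅ | E={w↦9, v↦9} | C=[((λz. ((λx. z) 1)) w)] | D=[(∅, {v↦9}, ∅) :: (∅, ∅, ∅)]]
step 9: [S=∅ | E={w↦9, v↦9} | C=[w :: (λz. ((λx. z) 1)) :: AP] | D=[(∅, {v↦9}, ∅) :: (∅, ∅, ∅)]]
step 10: [S=[9] | E={w↦9, v↦9} | C=[(λz. ((λx. z) 1)) :: AP] | D=[(∅, {v↦9}, ∅) :: (∅, ∅, ∅)]]
step 11: [S=[clo(λz. ((λx. z) 1), {w↦9, v↦9}) :: 9] | E={w↦9, v↦9} | C=[AP] | D=[(∅, {v↦9}, ∅) :: (∅, ∅, ∅)]]
step 12: [S=∅ | E={z↦9, w↦9, v↦9} | C=[((λx. z) 1)] | D=[(∅, {w↦9, v↦9}, ∅) :: (∅, {v↦9}, ∅) :: (∅, ∅, ∅)]]
step 13: [S=∅ | E={z↦9, w↦9, v↦9} | C=[1 :: (λx. z) :: AP] | D=[(∅, {w↦9, v↦9}, ∅) :: (∅, {v↦9}, ∅) :: (∅, ∅, ∅)]]
step 14: [S=[1] | E={z↦9, w↦9, v↦9} | C=[(λx. z) :: AP] | D=[(∅, {w↦9, v↦9}, ∅) :: (∅, {v↦9}, ∅) :: (∅, ∅, ∅)]]
step 15: [S=[clo(λx. z, {z↦9, w↦9, v↦9}) :: 1] | E={z↦9, w↦9, v↦9} | C=[AP] | D=[(∅, {w↦9, v↦9}, ∅) :: (∅, {v↦9}, ∅) :: (∅, ∅, ∅)]]
step 16: [S=∅ | E={x↦1, z↦9, w↦9, v↦9} | C=[z] | D=[(∅, {z↦9, w↦9, v↦9}, ∅) :: (∅, {w↦9, v↦9}, ∅) :: (∅, {v↦9}, ∅) :: (∅, ∅, ∅)]]
step 17: [S=[9] | E={x↦1, z↦9, w↦9, v↦9} | C=∅ | D=[(∅, {z↦9, w↦9, v↦9}, ∅) :: (∅, {w↦9, v↦9}, ∅) :: (∅, {v↦9}, ∅) :: (∅, ∅, ∅)]]
step 18: [S=[9] | E={z↦9, w↦9, v↦9} | C=∅ | D=[(∅, {w↦9, v↦9}, ∅) :: (∅, {v↦9}, ∅) :: (∅, ∅, ∅)]]
step 19: [S=[9] | E={w↦9, v↦9} | C=∅ | D=[(∅, {v↦9}, ∅) :: (∅, ∅, ∅)]]
step 20: [S=[9] | E={v↦9} | C=∅ | D=[(∅, ∅, ∅)]]
step 21: [S=[9] | E=∅ | C=∅ | D=∅]
→ final value 9

Answer: 9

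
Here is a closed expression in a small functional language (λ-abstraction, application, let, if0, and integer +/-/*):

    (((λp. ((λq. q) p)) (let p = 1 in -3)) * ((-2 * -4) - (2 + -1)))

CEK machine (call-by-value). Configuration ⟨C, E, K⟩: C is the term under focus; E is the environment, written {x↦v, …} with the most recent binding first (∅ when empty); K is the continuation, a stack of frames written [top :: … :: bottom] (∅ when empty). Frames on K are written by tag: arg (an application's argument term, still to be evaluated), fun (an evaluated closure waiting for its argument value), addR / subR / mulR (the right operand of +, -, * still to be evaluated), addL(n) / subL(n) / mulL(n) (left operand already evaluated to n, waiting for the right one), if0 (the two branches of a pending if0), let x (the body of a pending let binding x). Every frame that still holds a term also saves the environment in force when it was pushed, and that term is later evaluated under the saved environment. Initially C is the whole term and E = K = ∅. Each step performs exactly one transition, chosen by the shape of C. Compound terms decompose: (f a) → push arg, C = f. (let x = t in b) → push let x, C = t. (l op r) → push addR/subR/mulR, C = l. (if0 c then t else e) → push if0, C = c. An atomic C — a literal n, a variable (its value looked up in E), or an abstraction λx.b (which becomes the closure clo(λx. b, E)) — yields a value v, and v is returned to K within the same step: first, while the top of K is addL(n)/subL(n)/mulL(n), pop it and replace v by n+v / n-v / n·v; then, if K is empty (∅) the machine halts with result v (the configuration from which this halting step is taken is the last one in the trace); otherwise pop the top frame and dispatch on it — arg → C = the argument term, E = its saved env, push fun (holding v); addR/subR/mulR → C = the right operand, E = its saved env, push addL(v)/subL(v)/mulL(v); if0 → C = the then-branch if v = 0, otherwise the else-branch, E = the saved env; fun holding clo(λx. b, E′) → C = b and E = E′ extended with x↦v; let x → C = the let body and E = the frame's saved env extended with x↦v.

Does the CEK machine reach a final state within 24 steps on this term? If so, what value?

Answer: -21

Derivation:
t=0: ⟨C=(((λp. ((λq. q) p)) (let p = 1 in -3)) * ((-2 * -4) - (2 + -1))); E=∅; K=∅⟩
t=1: ⟨C=((λp. ((λq. q) p)) (let p = 1 in -3)); E=∅; K=[mulR]⟩
t=2: ⟨C=(λp. ((λq. q) p)); E=∅; K=[arg :: mulR]⟩
t=3: ⟨C=(let p = 1 in -3); E=∅; K=[fun :: mulR]⟩
t=4: ⟨C=1; E=∅; K=[let p :: fun :: mulR]⟩
t=5: ⟨C=-3; E={p↦1}; K=[fun :: mulR]⟩
t=6: ⟨C=((λq. q) p); E={p↦-3}; K=[mulR]⟩
t=7: ⟨C=(λq. q); E={p↦-3}; K=[arg :: mulR]⟩
t=8: ⟨C=p; E={p↦-3}; K=[fun :: mulR]⟩
t=9: ⟨C=q; E={q↦-3, p↦-3}; K=[mulR]⟩
t=10: ⟨C=((-2 * -4) - (2 + -1)); E=∅; K=[mulL(-3)]⟩
t=11: ⟨C=(-2 * -4); E=∅; K=[subR :: mulL(-3)]⟩
t=12: ⟨C=-2; E=∅; K=[mulR :: subR :: mulL(-3)]⟩
t=13: ⟨C=-4; E=∅; K=[mulL(-2) :: subR :: mulL(-3)]⟩
t=14: ⟨C=(2 + -1); E=∅; K=[subL(8) :: mulL(-3)]⟩
t=15: ⟨C=2; E=∅; K=[addR :: subL(8) :: mulL(-3)]⟩
t=16: ⟨C=-1; E=∅; K=[addL(2) :: subL(8) :: mulL(-3)]⟩
→ final value -21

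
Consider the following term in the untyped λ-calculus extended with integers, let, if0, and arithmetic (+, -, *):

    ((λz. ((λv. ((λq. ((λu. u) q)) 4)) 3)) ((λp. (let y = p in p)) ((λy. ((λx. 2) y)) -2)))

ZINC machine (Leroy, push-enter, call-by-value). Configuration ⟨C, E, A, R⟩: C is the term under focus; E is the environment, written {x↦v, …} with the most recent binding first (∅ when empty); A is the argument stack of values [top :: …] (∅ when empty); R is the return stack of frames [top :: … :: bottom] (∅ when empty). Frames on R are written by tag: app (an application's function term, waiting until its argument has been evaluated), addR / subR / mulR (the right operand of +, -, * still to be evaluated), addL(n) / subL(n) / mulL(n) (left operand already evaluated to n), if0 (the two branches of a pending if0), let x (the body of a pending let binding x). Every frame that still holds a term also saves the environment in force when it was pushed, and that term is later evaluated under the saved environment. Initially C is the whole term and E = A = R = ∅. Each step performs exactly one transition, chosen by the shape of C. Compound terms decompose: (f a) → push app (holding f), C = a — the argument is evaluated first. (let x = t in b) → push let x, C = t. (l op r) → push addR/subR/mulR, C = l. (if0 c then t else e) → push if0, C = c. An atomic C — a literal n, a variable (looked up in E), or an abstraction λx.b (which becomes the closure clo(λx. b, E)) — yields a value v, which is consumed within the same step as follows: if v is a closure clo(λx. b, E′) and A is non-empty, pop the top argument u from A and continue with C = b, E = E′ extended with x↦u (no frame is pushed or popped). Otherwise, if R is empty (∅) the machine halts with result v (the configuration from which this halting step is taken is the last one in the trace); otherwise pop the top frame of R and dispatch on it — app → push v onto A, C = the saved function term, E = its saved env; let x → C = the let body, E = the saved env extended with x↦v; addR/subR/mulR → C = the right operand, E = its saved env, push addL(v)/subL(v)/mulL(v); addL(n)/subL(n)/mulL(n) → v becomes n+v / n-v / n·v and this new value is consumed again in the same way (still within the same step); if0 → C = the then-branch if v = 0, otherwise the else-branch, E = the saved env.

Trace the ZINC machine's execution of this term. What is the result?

Answer: 4

Execution trace:
step 0: [C=((λz. ((λv. ((λq. ((λu. u) q)) 4)) 3)) ((λp. (let y = p in p)) ((λy. ((λx. 2) y)) -2))) | E=∅ | A=∅ | R=∅]
step 1: [C=((λp. (let y = p in p)) ((λy. ((λx. 2) y)) -2)) | E=∅ | A=∅ | R=[app]]
step 2: [C=((λy. ((λx. 2) y)) -2) | E=∅ | A=∅ | R=[app :: app]]
step 3: [C=-2 | E=∅ | A=∅ | R=[app :: app :: app]]
step 4: [C=(λy. ((λx. 2) y)) | E=∅ | A=[-2] | R=[app :: app]]
step 5: [C=((λx. 2) y) | E={y↦-2} | A=∅ | R=[app :: app]]
step 6: [C=y | E={y↦-2} | A=∅ | R=[app :: app :: app]]
step 7: [C=(λx. 2) | E={y↦-2} | A=[-2] | R=[app :: app]]
step 8: [C=2 | E={x↦-2, y↦-2} | A=∅ | R=[app :: app]]
step 9: [C=(λp. (let y = p in p)) | E=∅ | A=[2] | R=[app]]
step 10: [C=(let y = p in p) | E={p↦2} | A=∅ | R=[app]]
step 11: [C=p | E={p↦2} | A=∅ | R=[let y :: app]]
step 12: [C=p | E={y↦2, p↦2} | A=∅ | R=[app]]
step 13: [C=(λz. ((λv. ((λq. ((λu. u) q)) 4)) 3)) | E=∅ | A=[2] | R=∅]
step 14: [C=((λv. ((λq. ((λu. u) q)) 4)) 3) | E={z↦2} | A=∅ | R=∅]
step 15: [C=3 | E={z↦2} | A=∅ | R=[app]]
step 16: [C=(λv. ((λq. ((λu. u) q)) 4)) | E={z↦2} | A=[3] | R=∅]
step 17: [C=((λq. ((λu. u) q)) 4) | E={v↦3, z↦2} | A=∅ | R=∅]
step 18: [C=4 | E={v↦3, z↦2} | A=∅ | R=[app]]
step 19: [C=(λq. ((λu. u) q)) | E={v↦3, z↦2} | A=[4] | R=∅]
step 20: [C=((λu. u) q) | E={q↦4, v↦3, z↦2} | A=∅ | R=∅]
step 21: [C=q | E={q↦4, v↦3, z↦2} | A=∅ | R=[app]]
step 22: [C=(λu. u) | E={q↦4, v↦3, z↦2} | A=[4] | R=∅]
step 23: [C=u | E={u↦4, q↦4, v↦3, z↦2} | A=∅ | R=∅]
→ final value 4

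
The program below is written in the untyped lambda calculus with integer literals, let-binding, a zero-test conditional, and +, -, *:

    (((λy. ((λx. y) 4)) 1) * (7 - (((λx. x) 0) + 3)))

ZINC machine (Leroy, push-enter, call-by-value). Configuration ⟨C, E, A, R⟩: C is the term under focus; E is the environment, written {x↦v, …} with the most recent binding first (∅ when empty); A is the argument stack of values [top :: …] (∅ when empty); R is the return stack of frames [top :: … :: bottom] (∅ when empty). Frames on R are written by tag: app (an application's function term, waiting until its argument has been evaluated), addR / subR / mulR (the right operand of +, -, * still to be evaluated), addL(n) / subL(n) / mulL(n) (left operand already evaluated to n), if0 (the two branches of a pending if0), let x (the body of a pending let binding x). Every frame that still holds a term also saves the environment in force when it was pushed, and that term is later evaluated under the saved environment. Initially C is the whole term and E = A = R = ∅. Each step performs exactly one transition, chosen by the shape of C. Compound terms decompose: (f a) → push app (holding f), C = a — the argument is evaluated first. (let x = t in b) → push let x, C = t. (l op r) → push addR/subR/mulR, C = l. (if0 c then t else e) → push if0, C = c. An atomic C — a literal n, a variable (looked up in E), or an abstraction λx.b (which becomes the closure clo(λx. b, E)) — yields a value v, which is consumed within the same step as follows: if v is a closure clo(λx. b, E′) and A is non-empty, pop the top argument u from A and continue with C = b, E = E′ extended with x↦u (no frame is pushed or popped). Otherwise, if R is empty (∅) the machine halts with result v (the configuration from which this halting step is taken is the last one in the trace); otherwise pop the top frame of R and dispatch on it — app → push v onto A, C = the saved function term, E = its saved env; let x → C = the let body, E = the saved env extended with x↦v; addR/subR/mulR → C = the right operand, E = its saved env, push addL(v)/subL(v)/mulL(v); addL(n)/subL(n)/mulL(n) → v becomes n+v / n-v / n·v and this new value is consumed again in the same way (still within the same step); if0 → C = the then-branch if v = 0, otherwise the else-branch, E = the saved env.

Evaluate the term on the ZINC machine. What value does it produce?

[0] <C=(((λy. ((λx. y) 4)) 1) * (7 - (((λx. x) 0) + 3))), E=∅, A=∅, R=∅>
[1] <C=((λy. ((λx. y) 4)) 1), E=∅, A=∅, R=[mulR]>
[2] <C=1, E=∅, A=∅, R=[app :: mulR]>
[3] <C=(λy. ((λx. y) 4)), E=∅, A=[1], R=[mulR]>
[4] <C=((λx. y) 4), E={y↦1}, A=∅, R=[mulR]>
[5] <C=4, E={y↦1}, A=∅, R=[app :: mulR]>
[6] <C=(λx. y), E={y↦1}, A=[4], R=[mulR]>
[7] <C=y, E={x↦4, y↦1}, A=∅, R=[mulR]>
[8] <C=(7 - (((λx. x) 0) + 3)), E=∅, A=∅, R=[mulL(1)]>
[9] <C=7, E=∅, A=∅, R=[subR :: mulL(1)]>
[10] <C=(((λx. x) 0) + 3), E=∅, A=∅, R=[subL(7) :: mulL(1)]>
[11] <C=((λx. x) 0), E=∅, A=∅, R=[addR :: subL(7) :: mulL(1)]>
[12] <C=0, E=∅, A=∅, R=[app :: addR :: subL(7) :: mulL(1)]>
[13] <C=(λx. x), E=∅, A=[0], R=[addR :: subL(7) :: mulL(1)]>
[14] <C=x, E={x↦0}, A=∅, R=[addR :: subL(7) :: mulL(1)]>
[15] <C=3, E=∅, A=∅, R=[addL(0) :: subL(7) :: mulL(1)]>
→ final value 4

Answer: 4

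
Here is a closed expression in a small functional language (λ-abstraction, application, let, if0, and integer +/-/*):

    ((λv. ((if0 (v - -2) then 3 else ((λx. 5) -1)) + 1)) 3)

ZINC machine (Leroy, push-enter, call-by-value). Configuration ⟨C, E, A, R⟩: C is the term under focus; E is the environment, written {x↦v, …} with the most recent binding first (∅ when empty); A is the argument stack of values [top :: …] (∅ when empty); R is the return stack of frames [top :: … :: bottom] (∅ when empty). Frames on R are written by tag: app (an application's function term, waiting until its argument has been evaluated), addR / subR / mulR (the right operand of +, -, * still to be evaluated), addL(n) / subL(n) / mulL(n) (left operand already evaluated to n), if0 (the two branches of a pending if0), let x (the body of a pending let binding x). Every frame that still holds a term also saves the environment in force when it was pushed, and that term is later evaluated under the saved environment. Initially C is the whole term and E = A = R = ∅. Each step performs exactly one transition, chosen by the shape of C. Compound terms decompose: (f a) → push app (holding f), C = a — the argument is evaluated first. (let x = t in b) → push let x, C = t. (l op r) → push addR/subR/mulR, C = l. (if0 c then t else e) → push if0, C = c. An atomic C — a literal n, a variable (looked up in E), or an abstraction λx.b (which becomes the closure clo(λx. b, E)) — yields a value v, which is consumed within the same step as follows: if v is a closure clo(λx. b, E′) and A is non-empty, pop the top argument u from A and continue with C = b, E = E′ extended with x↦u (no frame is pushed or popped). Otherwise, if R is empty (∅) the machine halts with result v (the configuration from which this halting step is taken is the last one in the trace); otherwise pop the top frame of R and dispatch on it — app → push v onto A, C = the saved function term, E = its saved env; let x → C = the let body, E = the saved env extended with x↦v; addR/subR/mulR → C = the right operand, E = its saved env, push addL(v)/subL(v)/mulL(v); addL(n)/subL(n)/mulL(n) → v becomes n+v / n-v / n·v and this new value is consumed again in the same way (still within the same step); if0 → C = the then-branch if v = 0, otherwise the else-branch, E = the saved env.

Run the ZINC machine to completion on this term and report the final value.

0. [C=((λv. ((if0 (v - -2) then 3 else ((λx. 5) -1)) + 1)) 3) | E=∅ | A=∅ | R=∅]
1. [C=3 | E=∅ | A=∅ | R=[app]]
2. [C=(λv. ((if0 (v - -2) then 3 else ((λx. 5) -1)) + 1)) | E=∅ | A=[3] | R=∅]
3. [C=((if0 (v - -2) then 3 else ((λx. 5) -1)) + 1) | E={v↦3} | A=∅ | R=∅]
4. [C=(if0 (v - -2) then 3 else ((λx. 5) -1)) | E={v↦3} | A=∅ | R=[addR]]
5. [C=(v - -2) | E={v↦3} | A=∅ | R=[if0 :: addR]]
6. [C=v | E={v↦3} | A=∅ | R=[subR :: if0 :: addR]]
7. [C=-2 | E={v↦3} | A=∅ | R=[subL(3) :: if0 :: addR]]
8. [C=((λx. 5) -1) | E={v↦3} | A=∅ | R=[addR]]
9. [C=-1 | E={v↦3} | A=∅ | R=[app :: addR]]
10. [C=(λx. 5) | E={v↦3} | A=[-1] | R=[addR]]
11. [C=5 | E={x↦-1, v↦3} | A=∅ | R=[addR]]
12. [C=1 | E={v↦3} | A=∅ | R=[addL(5)]]
→ final value 6

Answer: 6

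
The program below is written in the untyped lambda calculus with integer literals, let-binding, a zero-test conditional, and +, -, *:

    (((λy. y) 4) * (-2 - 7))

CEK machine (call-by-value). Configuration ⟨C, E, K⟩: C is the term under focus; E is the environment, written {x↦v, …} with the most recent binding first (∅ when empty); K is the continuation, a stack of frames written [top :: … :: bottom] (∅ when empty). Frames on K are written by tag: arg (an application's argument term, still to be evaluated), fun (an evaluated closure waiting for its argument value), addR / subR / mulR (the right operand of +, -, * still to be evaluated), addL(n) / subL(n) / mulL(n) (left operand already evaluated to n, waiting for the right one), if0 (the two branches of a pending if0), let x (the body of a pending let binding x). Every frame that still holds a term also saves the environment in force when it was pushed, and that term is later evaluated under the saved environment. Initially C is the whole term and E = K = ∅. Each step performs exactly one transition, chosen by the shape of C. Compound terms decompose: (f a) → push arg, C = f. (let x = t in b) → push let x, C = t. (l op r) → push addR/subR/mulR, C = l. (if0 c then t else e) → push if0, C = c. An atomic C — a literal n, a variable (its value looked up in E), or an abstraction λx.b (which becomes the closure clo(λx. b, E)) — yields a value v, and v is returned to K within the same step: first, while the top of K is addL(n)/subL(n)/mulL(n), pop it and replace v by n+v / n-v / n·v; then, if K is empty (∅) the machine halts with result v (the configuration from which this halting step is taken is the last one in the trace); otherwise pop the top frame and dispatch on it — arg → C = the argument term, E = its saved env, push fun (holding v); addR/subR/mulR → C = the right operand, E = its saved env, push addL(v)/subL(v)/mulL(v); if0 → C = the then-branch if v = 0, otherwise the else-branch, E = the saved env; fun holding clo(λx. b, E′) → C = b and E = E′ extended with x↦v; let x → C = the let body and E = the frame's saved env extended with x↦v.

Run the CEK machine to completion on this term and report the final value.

[0] <C=(((λy. y) 4) * (-2 - 7)), E=∅, K=∅>
[1] <C=((λy. y) 4), E=∅, K=[mulR]>
[2] <C=(λy. y), E=∅, K=[arg :: mulR]>
[3] <C=4, E=∅, K=[fun :: mulR]>
[4] <C=y, E={y↦4}, K=[mulR]>
[5] <C=(-2 - 7), E=∅, K=[mulL(4)]>
[6] <C=-2, E=∅, K=[subR :: mulL(4)]>
[7] <C=7, E=∅, K=[subL(-2) :: mulL(4)]>
→ final value -36

Answer: -36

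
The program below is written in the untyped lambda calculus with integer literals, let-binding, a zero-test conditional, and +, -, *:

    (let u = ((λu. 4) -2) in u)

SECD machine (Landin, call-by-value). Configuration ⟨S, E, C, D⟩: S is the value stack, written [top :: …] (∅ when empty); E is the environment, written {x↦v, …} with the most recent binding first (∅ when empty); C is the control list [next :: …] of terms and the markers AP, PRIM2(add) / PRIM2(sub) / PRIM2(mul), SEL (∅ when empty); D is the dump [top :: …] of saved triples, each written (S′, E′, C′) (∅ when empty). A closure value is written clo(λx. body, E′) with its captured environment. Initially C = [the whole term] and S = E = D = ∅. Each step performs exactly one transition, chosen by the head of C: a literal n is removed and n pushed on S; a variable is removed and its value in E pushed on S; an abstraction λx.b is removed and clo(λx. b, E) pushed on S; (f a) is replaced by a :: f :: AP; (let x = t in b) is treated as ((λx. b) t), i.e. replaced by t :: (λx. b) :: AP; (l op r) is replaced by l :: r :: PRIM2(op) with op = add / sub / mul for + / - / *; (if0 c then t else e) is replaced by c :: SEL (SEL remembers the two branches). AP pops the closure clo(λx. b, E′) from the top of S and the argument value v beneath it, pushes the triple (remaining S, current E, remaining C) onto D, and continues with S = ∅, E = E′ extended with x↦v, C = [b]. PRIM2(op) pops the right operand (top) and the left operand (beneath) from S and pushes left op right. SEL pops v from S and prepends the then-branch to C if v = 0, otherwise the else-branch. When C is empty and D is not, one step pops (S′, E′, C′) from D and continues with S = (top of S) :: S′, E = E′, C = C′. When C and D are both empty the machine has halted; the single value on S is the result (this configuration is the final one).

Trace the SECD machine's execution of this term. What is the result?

Answer: 4

Machine steps:
[0] <S=∅, E=∅, C=[(let u = ((λu. 4) -2) in u)], D=∅>
[1] <S=∅, E=∅, C=[((λu. 4) -2) :: (λu. u) :: AP], D=∅>
[2] <S=∅, E=∅, C=[-2 :: (λu. 4) :: AP :: (λu. u) :: AP], D=∅>
[3] <S=[-2], E=∅, C=[(λu. 4) :: AP :: (λu. u) :: AP], D=∅>
[4] <S=[clo(λu. 4, ∅) :: -2], E=∅, C=[AP :: (λu. u) :: AP], D=∅>
[5] <S=∅, E={u↦-2}, C=[4], D=[(∅, ∅, [(λu. u) :: AP])]>
[6] <S=[4], E={u↦-2}, C=∅, D=[(∅, ∅, [(λu. u) :: AP])]>
[7] <S=[4], E=∅, C=[(λu. u) :: AP], D=∅>
[8] <S=[clo(λu. u, ∅) :: 4], E=∅, C=[AP], D=∅>
[9] <S=∅, E={u↦4}, C=[u], D=[(∅, ∅, ∅)]>
[10] <S=[4], E={u↦4}, C=∅, D=[(∅, ∅, ∅)]>
[11] <S=[4], E=∅, C=∅, D=∅>
→ final value 4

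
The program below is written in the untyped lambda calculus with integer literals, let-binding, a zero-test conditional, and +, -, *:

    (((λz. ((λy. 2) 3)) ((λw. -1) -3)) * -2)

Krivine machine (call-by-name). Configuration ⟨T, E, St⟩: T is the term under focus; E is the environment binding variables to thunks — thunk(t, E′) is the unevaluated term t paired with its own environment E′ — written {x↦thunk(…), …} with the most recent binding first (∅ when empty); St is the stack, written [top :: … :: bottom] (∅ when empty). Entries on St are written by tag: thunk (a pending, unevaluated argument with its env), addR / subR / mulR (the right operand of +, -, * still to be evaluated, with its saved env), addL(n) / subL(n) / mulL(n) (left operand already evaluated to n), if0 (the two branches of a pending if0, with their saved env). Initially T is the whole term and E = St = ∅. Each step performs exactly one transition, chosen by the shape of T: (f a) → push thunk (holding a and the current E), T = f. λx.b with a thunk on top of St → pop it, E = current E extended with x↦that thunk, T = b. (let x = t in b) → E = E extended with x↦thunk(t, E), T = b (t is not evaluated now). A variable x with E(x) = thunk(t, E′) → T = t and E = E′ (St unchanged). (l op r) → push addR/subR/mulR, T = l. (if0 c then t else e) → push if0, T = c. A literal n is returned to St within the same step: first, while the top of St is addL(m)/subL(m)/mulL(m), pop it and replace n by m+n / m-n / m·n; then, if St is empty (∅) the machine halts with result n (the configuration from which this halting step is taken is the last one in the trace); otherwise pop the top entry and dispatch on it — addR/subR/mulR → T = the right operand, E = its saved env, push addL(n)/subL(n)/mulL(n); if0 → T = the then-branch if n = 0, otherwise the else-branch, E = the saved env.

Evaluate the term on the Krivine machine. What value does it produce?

Answer: -4

Derivation:
0. ⟨T=(((λz. ((λy. 2) 3)) ((λw. -1) -3)) * -2); E=∅; St=∅⟩
1. ⟨T=((λz. ((λy. 2) 3)) ((λw. -1) -3)); E=∅; St=[mulR]⟩
2. ⟨T=(λz. ((λy. 2) 3)); E=∅; St=[thunk :: mulR]⟩
3. ⟨T=((λy. 2) 3); E={z↦thunk(((λw. -1) -3), ∅)}; St=[mulR]⟩
4. ⟨T=(λy. 2); E={z↦thunk(((λw. -1) -3), ∅)}; St=[thunk :: mulR]⟩
5. ⟨T=2; E={y↦thunk(3, {z↦thunk(((λw. -1) -3), ∅)}), z↦thunk(((λw. -1) -3), ∅)}; St=[mulR]⟩
6. ⟨T=-2; E=∅; St=[mulL(2)]⟩
→ final value -4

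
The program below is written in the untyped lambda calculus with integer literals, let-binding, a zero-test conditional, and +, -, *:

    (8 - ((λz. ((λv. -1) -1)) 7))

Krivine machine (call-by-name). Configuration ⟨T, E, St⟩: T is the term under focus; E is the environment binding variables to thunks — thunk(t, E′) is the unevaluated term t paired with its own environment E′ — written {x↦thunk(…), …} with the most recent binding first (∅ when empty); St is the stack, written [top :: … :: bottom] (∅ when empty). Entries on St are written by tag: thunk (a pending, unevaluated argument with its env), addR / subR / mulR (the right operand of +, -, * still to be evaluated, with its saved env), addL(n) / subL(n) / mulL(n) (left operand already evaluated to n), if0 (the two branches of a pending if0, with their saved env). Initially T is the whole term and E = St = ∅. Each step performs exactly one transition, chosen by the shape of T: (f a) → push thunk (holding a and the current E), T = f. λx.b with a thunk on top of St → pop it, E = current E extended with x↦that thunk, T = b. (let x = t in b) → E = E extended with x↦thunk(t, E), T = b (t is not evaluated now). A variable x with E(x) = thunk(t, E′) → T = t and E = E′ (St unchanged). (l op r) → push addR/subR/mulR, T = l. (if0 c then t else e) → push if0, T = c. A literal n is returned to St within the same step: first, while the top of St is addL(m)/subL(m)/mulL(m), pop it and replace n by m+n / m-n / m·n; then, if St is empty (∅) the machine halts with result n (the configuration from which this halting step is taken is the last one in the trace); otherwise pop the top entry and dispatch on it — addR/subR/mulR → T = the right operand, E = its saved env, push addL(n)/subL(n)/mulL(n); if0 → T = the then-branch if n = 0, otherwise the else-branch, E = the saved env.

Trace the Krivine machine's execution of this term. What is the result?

Answer: 9

Machine steps:
[0] <T=(8 - ((λz. ((λv. -1) -1)) 7)), E=∅, St=∅>
[1] <T=8, E=∅, St=[subR]>
[2] <T=((λz. ((λv. -1) -1)) 7), E=∅, St=[subL(8)]>
[3] <T=(λz. ((λv. -1) -1)), E=∅, St=[thunk :: subL(8)]>
[4] <T=((λv. -1) -1), E={z↦thunk(7, ∅)}, St=[subL(8)]>
[5] <T=(λv. -1), E={z↦thunk(7, ∅)}, St=[thunk :: subL(8)]>
[6] <T=-1, E={v↦thunk(-1, {z↦thunk(7, ∅)}), z↦thunk(7, ∅)}, St=[subL(8)]>
→ final value 9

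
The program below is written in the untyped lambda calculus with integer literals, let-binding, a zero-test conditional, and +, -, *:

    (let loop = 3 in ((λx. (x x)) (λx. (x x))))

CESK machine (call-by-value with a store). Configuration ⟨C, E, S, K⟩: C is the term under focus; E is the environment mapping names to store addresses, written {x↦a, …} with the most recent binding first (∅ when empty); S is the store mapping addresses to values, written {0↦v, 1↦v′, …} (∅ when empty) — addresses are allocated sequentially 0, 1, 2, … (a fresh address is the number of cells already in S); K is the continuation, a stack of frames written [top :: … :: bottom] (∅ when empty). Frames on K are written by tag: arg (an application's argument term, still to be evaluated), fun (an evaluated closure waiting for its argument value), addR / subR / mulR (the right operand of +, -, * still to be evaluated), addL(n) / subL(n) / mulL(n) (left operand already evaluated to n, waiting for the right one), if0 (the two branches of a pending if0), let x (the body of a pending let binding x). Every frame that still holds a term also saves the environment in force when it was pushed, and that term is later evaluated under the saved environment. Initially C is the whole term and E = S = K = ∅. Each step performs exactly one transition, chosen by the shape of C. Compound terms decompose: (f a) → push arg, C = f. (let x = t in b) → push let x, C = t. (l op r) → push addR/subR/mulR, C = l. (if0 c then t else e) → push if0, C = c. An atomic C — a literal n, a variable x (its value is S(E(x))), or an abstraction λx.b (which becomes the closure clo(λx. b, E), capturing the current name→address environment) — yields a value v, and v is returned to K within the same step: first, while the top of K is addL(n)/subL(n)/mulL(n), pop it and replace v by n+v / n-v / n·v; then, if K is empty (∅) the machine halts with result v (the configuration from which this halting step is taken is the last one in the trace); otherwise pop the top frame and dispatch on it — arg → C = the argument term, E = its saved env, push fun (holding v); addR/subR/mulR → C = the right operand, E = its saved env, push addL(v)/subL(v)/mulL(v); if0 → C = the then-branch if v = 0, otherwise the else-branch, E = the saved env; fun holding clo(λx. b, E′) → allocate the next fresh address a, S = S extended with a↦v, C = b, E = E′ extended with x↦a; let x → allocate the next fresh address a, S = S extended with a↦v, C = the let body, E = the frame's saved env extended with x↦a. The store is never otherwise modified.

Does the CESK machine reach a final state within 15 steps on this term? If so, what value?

Answer: DIVERGES (no final state within 15 steps)

Derivation:
0. [C=(let loop = 3 in ((λx. (x x)) (λx. (x x)))) | E=∅ | S=∅ | K=∅]
1. [C=3 | E=∅ | S=∅ | K=[let loop]]
2. [C=((λx. (x x)) (λx. (x x))) | E={loop↦0} | S={0↦3} | K=∅]
3. [C=(λx. (x x)) | E={loop↦0} | S={0↦3} | K=[arg]]
4. [C=(λx. (x x)) | E={loop↦0} | S={0↦3} | K=[fun]]
5. [C=(x x) | E={x↦1, loop↦0} | S={0↦3, 1↦clo(λx. (x x), {loop↦0})} | K=∅]
6. [C=x | E={x↦1, loop↦0} | S={0↦3, 1↦clo(λx. (x x), {loop↦0})} | K=[arg]]
7. [C=x | E={x↦1, loop↦0} | S={0↦3, 1↦clo(λx. (x x), {loop↦0})} | K=[fun]]
8. [C=(x x) | E={x↦2, loop↦0} | S={0↦3, 1↦clo(λx. (x x), {loop↦0}), 2↦clo(λx. (x x), {loop↦0})} | K=∅]
9. [C=x | E={x↦2, loop↦0} | S={0↦3, 1↦clo(λx. (x x), {loop↦0}), 2↦clo(λx. (x x), {loop↦0})} | K=[arg]]
10. [C=x | E={x↦2, loop↦0} | S={0↦3, 1↦clo(λx. (x x), {loop↦0}), 2↦clo(λx. (x x), {loop↦0})} | K=[fun]]
11. [C=(x x) | E={x↦3, loop↦0} | S={0↦3, 1↦clo(λx. (x x), {loop↦0}), 2↦clo(λx. (x x), {loop↦0}), 3↦clo(λx. (x x), {loop↦0})} | K=∅]
12. [C=x | E={x↦3, loop↦0} | S={0↦3, 1↦clo(λx. (x x), {loop↦0}), 2↦clo(λx. (x x), {loop↦0}), 3↦clo(λx. (x x), {loop↦0})} | K=[arg]]
13. [C=x | E={x↦3, loop↦0} | S={0↦3, 1↦clo(λx. (x x), {loop↦0}), 2↦clo(λx. (x x), {loop↦0}), 3↦clo(λx. (x x), {loop↦0})} | K=[fun]]
14. [C=(x x) | E={x↦4, loop↦0} | S={0↦3, 1↦clo(λx. (x x), {loop↦0}), 2↦clo(λx. (x x), {loop↦0}), 3↦clo(λx. (x x), {loop↦0}), 4↦clo(λx. (x x), {loop↦0})} | K=∅]
15. [C=x | E={x↦4, loop↦0} | S={0↦3, 1↦clo(λx. (x x), {loop↦0}), 2↦clo(λx. (x x), {loop↦0}), 3↦clo(λx. (x x), {loop↦0}), 4↦clo(λx. (x x), {loop↦0})} | K=[arg]]
→ 15 transitions taken and the configuration is still not final: no result within 15 steps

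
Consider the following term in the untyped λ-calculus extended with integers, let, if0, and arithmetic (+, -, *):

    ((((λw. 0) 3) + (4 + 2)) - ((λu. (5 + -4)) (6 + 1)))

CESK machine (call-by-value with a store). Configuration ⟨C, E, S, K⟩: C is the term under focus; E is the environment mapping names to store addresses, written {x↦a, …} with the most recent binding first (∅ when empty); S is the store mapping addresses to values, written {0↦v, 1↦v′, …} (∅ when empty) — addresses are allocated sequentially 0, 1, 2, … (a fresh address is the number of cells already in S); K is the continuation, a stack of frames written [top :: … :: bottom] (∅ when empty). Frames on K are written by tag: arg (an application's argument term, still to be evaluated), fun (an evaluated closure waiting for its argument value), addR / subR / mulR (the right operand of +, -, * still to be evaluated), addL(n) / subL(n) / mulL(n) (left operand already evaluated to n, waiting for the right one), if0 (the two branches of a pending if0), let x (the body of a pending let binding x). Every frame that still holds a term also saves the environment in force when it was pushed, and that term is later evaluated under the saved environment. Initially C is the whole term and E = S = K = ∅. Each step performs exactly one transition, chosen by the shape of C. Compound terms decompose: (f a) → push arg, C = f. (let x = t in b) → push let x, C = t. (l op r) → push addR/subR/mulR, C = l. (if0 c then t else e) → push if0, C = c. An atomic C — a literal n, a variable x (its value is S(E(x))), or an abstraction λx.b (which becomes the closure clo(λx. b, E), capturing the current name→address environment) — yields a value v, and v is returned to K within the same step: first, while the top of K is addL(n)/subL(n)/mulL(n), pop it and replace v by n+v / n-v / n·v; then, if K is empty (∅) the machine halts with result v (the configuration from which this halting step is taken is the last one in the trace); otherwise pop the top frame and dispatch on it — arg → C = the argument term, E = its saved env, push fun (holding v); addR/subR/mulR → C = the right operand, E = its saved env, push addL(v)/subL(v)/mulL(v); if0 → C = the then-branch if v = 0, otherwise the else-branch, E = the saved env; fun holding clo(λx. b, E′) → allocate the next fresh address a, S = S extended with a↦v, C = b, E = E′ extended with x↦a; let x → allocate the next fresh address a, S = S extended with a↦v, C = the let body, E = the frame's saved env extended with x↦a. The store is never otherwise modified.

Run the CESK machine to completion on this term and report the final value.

t=0: [C=((((λw. 0) 3) + (4 + 2)) - ((λu. (5 + -4)) (6 + 1))) | E=∅ | S=∅ | K=∅]
t=1: [C=(((λw. 0) 3) + (4 + 2)) | E=∅ | S=∅ | K=[subR]]
t=2: [C=((λw. 0) 3) | E=∅ | S=∅ | K=[addR :: subR]]
t=3: [C=(λw. 0) | E=∅ | S=∅ | K=[arg :: addR :: subR]]
t=4: [C=3 | E=∅ | S=∅ | K=[fun :: addR :: subR]]
t=5: [C=0 | E={w↦0} | S={0↦3} | K=[addR :: subR]]
t=6: [C=(4 + 2) | E=∅ | S={0↦3} | K=[addL(0) :: subR]]
t=7: [C=4 | E=∅ | S={0↦3} | K=[addR :: addL(0) :: subR]]
t=8: [C=2 | E=∅ | S={0↦3} | K=[addL(4) :: addL(0) :: subR]]
t=9: [C=((λu. (5 + -4)) (6 + 1)) | E=∅ | S={0↦3} | K=[subL(6)]]
t=10: [C=(λu. (5 + -4)) | E=∅ | S={0↦3} | K=[arg :: subL(6)]]
t=11: [C=(6 + 1) | E=∅ | S={0↦3} | K=[fun :: subL(6)]]
t=12: [C=6 | E=∅ | S={0↦3} | K=[addR :: fun :: subL(6)]]
t=13: [C=1 | E=∅ | S={0↦3} | K=[addL(6) :: fun :: subL(6)]]
t=14: [C=(5 + -4) | E={u↦1} | S={0↦3, 1↦7} | K=[subL(6)]]
t=15: [C=5 | E={u↦1} | S={0↦3, 1↦7} | K=[addR :: subL(6)]]
t=16: [C=-4 | E={u↦1} | S={0↦3, 1↦7} | K=[addL(5) :: subL(6)]]
→ final value 5

Answer: 5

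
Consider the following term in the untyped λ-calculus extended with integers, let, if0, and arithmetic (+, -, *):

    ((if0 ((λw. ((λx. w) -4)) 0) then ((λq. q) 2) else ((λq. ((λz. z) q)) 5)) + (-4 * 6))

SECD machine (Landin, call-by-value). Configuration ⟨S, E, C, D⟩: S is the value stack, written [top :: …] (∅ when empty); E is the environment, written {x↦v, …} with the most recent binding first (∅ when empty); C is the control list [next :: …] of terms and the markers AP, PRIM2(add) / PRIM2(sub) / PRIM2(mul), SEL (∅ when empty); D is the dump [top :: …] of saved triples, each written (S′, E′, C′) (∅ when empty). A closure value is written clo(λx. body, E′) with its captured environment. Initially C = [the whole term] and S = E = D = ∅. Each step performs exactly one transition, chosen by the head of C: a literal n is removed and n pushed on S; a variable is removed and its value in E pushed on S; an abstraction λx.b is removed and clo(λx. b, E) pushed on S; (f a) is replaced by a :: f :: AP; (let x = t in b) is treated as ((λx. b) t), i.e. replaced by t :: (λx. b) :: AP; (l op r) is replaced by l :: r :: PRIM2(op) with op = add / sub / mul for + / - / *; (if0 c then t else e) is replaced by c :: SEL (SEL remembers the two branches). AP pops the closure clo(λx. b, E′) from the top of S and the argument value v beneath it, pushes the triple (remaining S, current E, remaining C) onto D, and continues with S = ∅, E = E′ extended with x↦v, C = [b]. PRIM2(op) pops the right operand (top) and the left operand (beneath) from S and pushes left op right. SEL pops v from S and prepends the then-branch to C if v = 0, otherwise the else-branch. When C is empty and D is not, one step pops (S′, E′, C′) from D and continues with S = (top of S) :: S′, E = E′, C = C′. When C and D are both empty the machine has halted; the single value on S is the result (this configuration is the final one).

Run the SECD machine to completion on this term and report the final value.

t=0: [S=∅ | E=∅ | C=[((if0 ((λw. ((λx. w) -4)) 0) then ((λq. q) 2) else ((λq. ((λz. z) q)) 5)) + (-4 * 6))] | D=∅]
t=1: [S=∅ | E=∅ | C=[(if0 ((λw. ((λx. w) -4)) 0) then ((λq. q) 2) else ((λq. ((λz. z) q)) 5)) :: (-4 * 6) :: PRIM2(add)] | D=∅]
t=2: [S=∅ | E=∅ | C=[((λw. ((λx. w) -4)) 0) :: SEL :: (-4 * 6) :: PRIM2(add)] | D=∅]
t=3: [S=∅ | E=∅ | C=[0 :: (λw. ((λx. w) -4)) :: AP :: SEL :: (-4 * 6) :: PRIM2(add)] | D=∅]
t=4: [S=[0] | E=∅ | C=[(λw. ((λx. w) -4)) :: AP :: SEL :: (-4 * 6) :: PRIM2(add)] | D=∅]
t=5: [S=[clo(λw. ((λx. w) -4), ∅) :: 0] | E=∅ | C=[AP :: SEL :: (-4 * 6) :: PRIM2(add)] | D=∅]
t=6: [S=∅ | E={w↦0} | C=[((λx. w) -4)] | D=[(∅, ∅, [SEL :: (-4 * 6) :: PRIM2(add)])]]
t=7: [S=∅ | E={w↦0} | C=[-4 :: (λx. w) :: AP] | D=[(∅, ∅, [SEL :: (-4 * 6) :: PRIM2(add)])]]
t=8: [S=[-4] | E={w↦0} | C=[(λx. w) :: AP] | D=[(∅, ∅, [SEL :: (-4 * 6) :: PRIM2(add)])]]
t=9: [S=[clo(λx. w, {w↦0}) :: -4] | E={w↦0} | C=[AP] | D=[(∅, ∅, [SEL :: (-4 * 6) :: PRIM2(add)])]]
t=10: [S=∅ | E={x↦-4, w↦0} | C=[w] | D=[(∅, {w↦0}, ∅) :: (∅, ∅, [SEL :: (-4 * 6) :: PRIM2(add)])]]
t=11: [S=[0] | E={x↦-4, w↦0} | C=∅ | D=[(∅, {w↦0}, ∅) :: (∅, ∅, [SEL :: (-4 * 6) :: PRIM2(add)])]]
t=12: [S=[0] | E={w↦0} | C=∅ | D=[(∅, ∅, [SEL :: (-4 * 6) :: PRIM2(add)])]]
t=13: [S=[0] | E=∅ | C=[SEL :: (-4 * 6) :: PRIM2(add)] | D=∅]
t=14: [S=∅ | E=∅ | C=[((λq. q) 2) :: (-4 * 6) :: PRIM2(add)] | D=∅]
t=15: [S=∅ | E=∅ | C=[2 :: (λq. q) :: AP :: (-4 * 6) :: PRIM2(add)] | D=∅]
t=16: [S=[2] | E=∅ | C=[(λq. q) :: AP :: (-4 * 6) :: PRIM2(add)] | D=∅]
t=17: [S=[clo(λq. q, ∅) :: 2] | E=∅ | C=[AP :: (-4 * 6) :: PRIM2(add)] | D=∅]
t=18: [S=∅ | E={q↦2} | C=[q] | D=[(∅, ∅, [(-4 * 6) :: PRIM2(add)])]]
t=19: [S=[2] | E={q↦2} | C=∅ | D=[(∅, ∅, [(-4 * 6) :: PRIM2(add)])]]
t=20: [S=[2] | E=∅ | C=[(-4 * 6) :: PRIM2(add)] | D=∅]
t=21: [S=[2] | E=∅ | C=[-4 :: 6 :: PRIM2(mul) :: PRIM2(add)] | D=∅]
t=22: [S=[-4 :: 2] | E=∅ | C=[6 :: PRIM2(mul) :: PRIM2(add)] | D=∅]
t=23: [S=[6 :: -4 :: 2] | E=∅ | C=[PRIM2(mul) :: PRIM2(add)] | D=∅]
t=24: [S=[-24 :: 2] | E=∅ | C=[PRIM2(add)] | D=∅]
t=25: [S=[-22] | E=∅ | C=∅ | D=∅]
→ final value -22

Answer: -22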